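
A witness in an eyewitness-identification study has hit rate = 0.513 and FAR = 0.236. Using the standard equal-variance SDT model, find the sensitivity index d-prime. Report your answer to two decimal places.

d-prime = 0.75

z(H) = z(0.513) = 0.0326
z(FA) = z(0.236) = -0.7192
d' = z(H) − z(FA) = 0.0326 − (-0.7192) = 0.7518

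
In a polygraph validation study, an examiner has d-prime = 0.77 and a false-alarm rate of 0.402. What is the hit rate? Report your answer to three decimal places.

z(false-alarm rate) = z(0.402) = -0.2482
z(H) = z(FA) + d' = -0.2482 + 0.77 = 0.5218
hit rate = Φ(0.5218) = 0.6991

hit rate = 0.699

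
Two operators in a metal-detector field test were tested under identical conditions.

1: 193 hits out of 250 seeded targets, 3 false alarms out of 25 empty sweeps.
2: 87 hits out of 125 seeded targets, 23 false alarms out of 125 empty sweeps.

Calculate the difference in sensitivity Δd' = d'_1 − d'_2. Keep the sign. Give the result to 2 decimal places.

1: z(0.7720) = 0.745, z(0.1200) = -1.175, d' = 1.920
2: z(0.6960) = 0.513, z(0.1840) = -0.900, d' = 1.413
Δd' = d'_1 − d'_2 = 1.920 − 1.413 = 0.507
1 has the higher sensitivity.

Δd' = 0.51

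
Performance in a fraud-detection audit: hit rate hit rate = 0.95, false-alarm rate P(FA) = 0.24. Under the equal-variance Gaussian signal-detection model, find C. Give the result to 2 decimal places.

C = -0.47

Φ⁻¹(H) = 1.6449
Φ⁻¹(FA) = -0.7063
c = −½·[z(H) + z(FA)] = −0.5 × (1.6449 + (-0.7063)) = -0.4693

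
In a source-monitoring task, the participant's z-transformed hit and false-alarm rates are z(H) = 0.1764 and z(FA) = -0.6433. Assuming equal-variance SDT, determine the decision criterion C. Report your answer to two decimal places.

C = 0.23

c = −½·[z(H) + z(FA)] = −½·(0.1764 + (-0.6433)) = 0.23345
c > 0: the participant has a conservative response bias.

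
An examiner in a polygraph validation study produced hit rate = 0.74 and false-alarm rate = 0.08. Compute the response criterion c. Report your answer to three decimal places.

Φ⁻¹(H) = Φ⁻¹(0.74) = 0.6433
Φ⁻¹(FA) = Φ⁻¹(0.08) = -1.4051
c = −½·[z(H) + z(FA)] = −0.5 × (0.6433 + (-1.4051)) = 0.3809
c > 0: the examiner has a conservative response bias.

c = 0.381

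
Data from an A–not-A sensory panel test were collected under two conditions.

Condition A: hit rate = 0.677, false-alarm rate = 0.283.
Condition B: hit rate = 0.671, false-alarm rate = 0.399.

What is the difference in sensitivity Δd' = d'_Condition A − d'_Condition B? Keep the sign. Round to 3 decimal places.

Δd' = 0.335

Condition A: z(0.677) = 0.4593, z(0.283) = -0.5740, d' = 1.0333
Condition B: z(0.671) = 0.4427, z(0.399) = -0.2559, d' = 0.6986
Δd' = d'_Condition A − d'_Condition B = 1.0333 − 0.6986 = 0.3347
Condition A has the higher sensitivity.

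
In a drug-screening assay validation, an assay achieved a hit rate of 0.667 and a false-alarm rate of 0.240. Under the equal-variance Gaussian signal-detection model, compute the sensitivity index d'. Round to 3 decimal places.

Φ⁻¹(0.667) = 0.4316, Φ⁻¹(0.240) = -0.7063
d' = z(H) − z(FA) = 0.4316 − (-0.7063) = 1.1379

d' = 1.138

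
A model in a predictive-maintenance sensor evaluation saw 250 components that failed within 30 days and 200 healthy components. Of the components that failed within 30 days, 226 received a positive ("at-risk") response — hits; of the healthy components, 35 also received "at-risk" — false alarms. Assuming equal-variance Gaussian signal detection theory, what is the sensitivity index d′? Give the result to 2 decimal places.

d′ = 2.24

H = 226/250 = 0.9040
FA = 35/200 = 0.1750
z(H) = 1.305
z(FA) = -0.935
d' = z(H) − z(FA) = 1.305 − (-0.935) = 2.240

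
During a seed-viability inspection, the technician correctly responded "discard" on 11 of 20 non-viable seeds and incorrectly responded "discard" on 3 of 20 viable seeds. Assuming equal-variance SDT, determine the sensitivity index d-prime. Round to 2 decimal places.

d-prime = 1.16

H = 11/20 = 0.5500
FA = 3/20 = 0.1500
z(H) = z(0.5500) = 0.126
z(FA) = z(0.1500) = -1.036
d' = z(H) − z(FA) = 0.126 − (-1.036) = 1.162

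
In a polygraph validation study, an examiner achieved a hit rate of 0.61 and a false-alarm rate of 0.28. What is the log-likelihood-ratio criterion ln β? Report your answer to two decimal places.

ln β = 0.13

z(0.61) = 0.279, z(0.28) = -0.583
ln β = −½·[z(H)² − z(FA)²] = −0.5 × (0.078 − 0.340) = 0.131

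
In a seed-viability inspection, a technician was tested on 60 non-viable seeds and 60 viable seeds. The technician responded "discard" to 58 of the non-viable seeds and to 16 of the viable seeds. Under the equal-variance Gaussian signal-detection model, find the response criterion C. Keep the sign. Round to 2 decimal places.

C = -0.61

H = 58/60 = 0.9667
FA = 16/60 = 0.2667
z(H) = 1.8344
z(FA) = -0.6228
c = −½·[z(H) + z(FA)] = −0.5 × (1.8344 + (-0.6228)) = -0.6058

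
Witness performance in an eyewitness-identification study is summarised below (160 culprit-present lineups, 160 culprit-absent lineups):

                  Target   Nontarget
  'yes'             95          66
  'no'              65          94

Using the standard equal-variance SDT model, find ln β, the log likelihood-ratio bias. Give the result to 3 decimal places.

H = 95/160 = 0.5938
FA = 66/160 = 0.4125
z(H) = z(0.5938) = 0.2373
z(FA) = z(0.4125) = -0.2211
ln β = −½·[z(H)² − z(FA)²] = −0.5 × (0.0563 − 0.0489) = -0.0037

ln β = -0.004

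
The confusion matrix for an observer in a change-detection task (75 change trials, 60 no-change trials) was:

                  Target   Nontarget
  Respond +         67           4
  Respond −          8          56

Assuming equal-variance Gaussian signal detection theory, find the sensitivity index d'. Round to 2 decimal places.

d' = 2.75

H = 67/75 = 0.8933
FA = 4/60 = 0.0667
z(H) = z(0.8933) = 1.2443
z(FA) = z(0.0667) = -1.5008
d' = z(H) − z(FA) = 1.2443 − (-1.5008) = 2.7451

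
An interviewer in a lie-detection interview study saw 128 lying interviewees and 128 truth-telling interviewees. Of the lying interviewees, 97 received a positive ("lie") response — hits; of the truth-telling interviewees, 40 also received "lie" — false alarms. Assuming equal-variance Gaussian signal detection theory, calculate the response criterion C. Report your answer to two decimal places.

H = 97/128 = 0.7578
FA = 40/128 = 0.3125
z(0.7578) = 0.6992, z(0.3125) = -0.4888
c = −½·[z(H) + z(FA)] = −0.5 × (0.6992 + (-0.4888)) = -0.1052
c < 0: the interviewer has a liberal response bias.

C = -0.11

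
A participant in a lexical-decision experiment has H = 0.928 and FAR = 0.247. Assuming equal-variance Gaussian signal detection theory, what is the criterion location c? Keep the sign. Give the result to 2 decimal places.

c = -0.39

z(H) = 1.461
z(FA) = -0.684
c = −½·[z(H) + z(FA)] = −0.5 × (1.461 + (-0.684)) = -0.3885
c < 0: the participant has a liberal response bias.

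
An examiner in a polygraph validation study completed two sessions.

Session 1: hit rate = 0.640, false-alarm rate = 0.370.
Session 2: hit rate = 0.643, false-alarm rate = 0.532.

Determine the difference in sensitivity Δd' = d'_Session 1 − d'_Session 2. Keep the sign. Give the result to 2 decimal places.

Session 1: z(0.640) = 0.358, z(0.370) = -0.332, d' = 0.690
Session 2: z(0.643) = 0.366, z(0.532) = 0.080, d' = 0.286
Δd' = d'_Session 1 − d'_Session 2 = 0.690 − 0.286 = 0.404
Session 1 has the higher sensitivity.

Δd' = 0.40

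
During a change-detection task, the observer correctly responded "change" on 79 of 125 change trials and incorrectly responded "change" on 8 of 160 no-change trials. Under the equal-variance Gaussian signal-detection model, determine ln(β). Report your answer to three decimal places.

H = 79/125 = 0.6320
FA = 8/160 = 0.0500
z(H) = z(0.6320) = 0.3372
z(FA) = z(0.0500) = -1.6449
ln β = −½·[z(H)² − z(FA)²] = −0.5 × (0.1137 − 2.7057) = 1.2960

ln β = 1.296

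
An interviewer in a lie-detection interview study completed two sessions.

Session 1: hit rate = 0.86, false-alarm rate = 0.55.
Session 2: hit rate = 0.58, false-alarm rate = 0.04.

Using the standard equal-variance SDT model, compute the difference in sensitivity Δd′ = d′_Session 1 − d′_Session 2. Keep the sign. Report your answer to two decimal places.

Δd′ = -1.00

Session 1: z(0.86) = 1.080, z(0.55) = 0.126, d' = 0.954
Session 2: z(0.58) = 0.202, z(0.04) = -1.751, d' = 1.953
Δd' = d'_Session 1 − d'_Session 2 = 0.954 − 1.953 = -0.999
Session 2 has the higher sensitivity.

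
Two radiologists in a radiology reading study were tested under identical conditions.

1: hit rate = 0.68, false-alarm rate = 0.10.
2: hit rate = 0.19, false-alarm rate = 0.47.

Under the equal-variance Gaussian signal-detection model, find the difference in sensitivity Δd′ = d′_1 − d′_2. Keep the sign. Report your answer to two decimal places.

1: z(0.68) = 0.468, z(0.10) = -1.282, d' = 1.750
2: z(0.19) = -0.878, z(0.47) = -0.075, d' = -0.803
Δd' = d'_1 − d'_2 = 1.750 − (-0.803) = 2.553
1 has the higher sensitivity.

Δd′ = 2.55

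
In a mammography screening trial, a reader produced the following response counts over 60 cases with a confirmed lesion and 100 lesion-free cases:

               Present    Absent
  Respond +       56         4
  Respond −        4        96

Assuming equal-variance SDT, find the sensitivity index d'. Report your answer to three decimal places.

d' = 3.252

H = 56/60 = 0.9333
FA = 4/100 = 0.0400
z(H) = z(0.9333) = 1.5008
z(FA) = z(0.0400) = -1.7507
d' = z(H) − z(FA) = 1.5008 − (-1.7507) = 3.2515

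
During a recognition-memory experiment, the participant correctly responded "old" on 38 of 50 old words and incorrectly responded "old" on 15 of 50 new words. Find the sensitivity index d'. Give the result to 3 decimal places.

H = 38/50 = 0.7600
FA = 15/50 = 0.3000
z(0.7600) = 0.7063, z(0.3000) = -0.5244
d' = z(H) − z(FA) = 0.7063 − (-0.5244) = 1.2307

d' = 1.231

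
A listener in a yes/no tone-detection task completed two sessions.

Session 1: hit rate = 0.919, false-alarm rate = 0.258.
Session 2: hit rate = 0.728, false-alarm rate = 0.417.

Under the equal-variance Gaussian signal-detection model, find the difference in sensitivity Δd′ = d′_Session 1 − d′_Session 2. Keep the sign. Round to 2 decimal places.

Δd′ = 1.23

Session 1: z(0.919) = 1.398, z(0.258) = -0.650, d' = 2.048
Session 2: z(0.728) = 0.607, z(0.417) = -0.210, d' = 0.817
Δd' = d'_Session 1 − d'_Session 2 = 2.048 − 0.817 = 1.231
Session 1 has the higher sensitivity.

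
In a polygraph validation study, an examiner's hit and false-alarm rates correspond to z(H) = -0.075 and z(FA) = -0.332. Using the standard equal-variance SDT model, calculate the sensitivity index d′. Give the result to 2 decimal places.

d' = z(H) − z(FA) = -0.075 − (-0.332) = 0.257

d′ = 0.26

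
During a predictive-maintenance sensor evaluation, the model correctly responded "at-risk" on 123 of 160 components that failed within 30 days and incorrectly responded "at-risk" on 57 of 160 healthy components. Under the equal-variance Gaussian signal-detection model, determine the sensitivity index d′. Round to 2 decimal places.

d′ = 1.10

H = 123/160 = 0.7688
FA = 57/160 = 0.3563
z(H) = 0.735
z(FA) = -0.368
d' = z(H) − z(FA) = 0.735 − (-0.368) = 1.103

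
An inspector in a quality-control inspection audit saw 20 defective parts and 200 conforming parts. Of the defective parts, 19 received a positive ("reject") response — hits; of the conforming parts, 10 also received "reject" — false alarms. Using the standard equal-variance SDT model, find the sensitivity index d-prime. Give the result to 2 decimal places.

d-prime = 3.29

H = 19/20 = 0.9500
FA = 10/200 = 0.0500
z(H) = 1.645
z(FA) = -1.645
d' = z(H) − z(FA) = 1.645 − (-1.645) = 3.290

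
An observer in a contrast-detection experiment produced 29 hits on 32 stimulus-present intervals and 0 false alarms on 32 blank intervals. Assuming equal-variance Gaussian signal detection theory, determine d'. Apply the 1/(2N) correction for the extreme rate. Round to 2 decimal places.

The false-alarm rate is 0/32 = 0, so apply the 1/(2N) correction: FA → 1/(2·32) = 0.01562.
z(H) = z(0.90625) = 1.318
z(FA) = z(0.01562) = -2.154
d' = 1.318 − (-2.154) = 3.472

d' = 3.47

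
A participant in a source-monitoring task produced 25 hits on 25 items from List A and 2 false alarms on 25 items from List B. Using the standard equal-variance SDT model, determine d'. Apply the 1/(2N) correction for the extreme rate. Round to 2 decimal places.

The hit rate is 25/25 = 1, so apply the 1/(2N) correction: H → 1 − 1/(2·25) = 0.98000.
z(H) = z(0.98000) = 2.054
z(FA) = z(0.08000) = -1.405
d' = 2.054 − (-1.405) = 3.459

d' = 3.46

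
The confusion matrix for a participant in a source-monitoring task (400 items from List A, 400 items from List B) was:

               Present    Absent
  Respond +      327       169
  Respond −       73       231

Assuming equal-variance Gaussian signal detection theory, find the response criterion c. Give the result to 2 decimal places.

H = 327/400 = 0.8175
FA = 169/400 = 0.4225
z(H) = 0.9059
z(FA) = -0.1955
c = −½·[z(H) + z(FA)] = −0.5 × (0.9059 + (-0.1955)) = -0.3552

c = -0.36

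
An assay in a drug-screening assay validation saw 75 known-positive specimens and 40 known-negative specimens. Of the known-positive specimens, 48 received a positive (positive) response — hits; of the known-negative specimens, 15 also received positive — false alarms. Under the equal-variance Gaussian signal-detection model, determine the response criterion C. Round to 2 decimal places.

H = 48/75 = 0.6400
FA = 15/40 = 0.3750
Φ⁻¹(H) = Φ⁻¹(0.6400) = 0.358
Φ⁻¹(FA) = Φ⁻¹(0.3750) = -0.319
c = −½·[z(H) + z(FA)] = −0.5 × (0.358 + (-0.319)) = -0.0195

C = -0.02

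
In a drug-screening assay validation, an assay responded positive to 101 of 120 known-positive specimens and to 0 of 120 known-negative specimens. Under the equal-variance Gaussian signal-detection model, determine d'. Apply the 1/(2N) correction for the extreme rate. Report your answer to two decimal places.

d' = 3.64

The false-alarm rate is 0/120 = 0, so apply the 1/(2N) correction: FA → 1/(2·120) = 0.00417.
z(H) = z(0.84167) = 1.001
z(FA) = z(0.00417) = -2.638
d' = 1.001 − (-2.638) = 3.639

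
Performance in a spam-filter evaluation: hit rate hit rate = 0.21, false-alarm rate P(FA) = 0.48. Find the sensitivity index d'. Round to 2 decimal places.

z(H) = z(0.21) = -0.8064
z(FA) = z(0.48) = -0.0502
d' = z(H) − z(FA) = -0.8064 − (-0.0502) = -0.7562

d' = -0.76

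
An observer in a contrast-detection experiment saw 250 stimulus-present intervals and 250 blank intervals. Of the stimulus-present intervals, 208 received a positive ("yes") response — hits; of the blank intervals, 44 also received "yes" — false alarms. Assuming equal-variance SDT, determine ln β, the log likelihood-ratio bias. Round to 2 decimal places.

ln β = -0.03

H = 208/250 = 0.8320
FA = 44/250 = 0.1760
Φ⁻¹(H) = 0.962
Φ⁻¹(FA) = -0.931
ln β = −½·[z(H)² − z(FA)²] = −0.5 × (0.925 − 0.867) = -0.029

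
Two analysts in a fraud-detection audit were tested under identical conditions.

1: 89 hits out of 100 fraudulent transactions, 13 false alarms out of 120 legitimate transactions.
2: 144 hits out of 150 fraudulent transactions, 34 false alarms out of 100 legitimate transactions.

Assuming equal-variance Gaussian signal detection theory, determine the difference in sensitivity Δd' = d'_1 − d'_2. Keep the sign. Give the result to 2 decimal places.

1: z(0.8900) = 1.227, z(0.1083) = -1.236, d' = 2.463
2: z(0.9600) = 1.751, z(0.3400) = -0.412, d' = 2.163
Δd' = d'_1 − d'_2 = 2.463 − 2.163 = 0.300
1 has the higher sensitivity.

Δd' = 0.30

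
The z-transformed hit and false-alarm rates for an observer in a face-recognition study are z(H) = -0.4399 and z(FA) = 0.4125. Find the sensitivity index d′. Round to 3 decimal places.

d' = z(H) − z(FA) = -0.4399 − 0.4125 = -0.8524

d′ = -0.852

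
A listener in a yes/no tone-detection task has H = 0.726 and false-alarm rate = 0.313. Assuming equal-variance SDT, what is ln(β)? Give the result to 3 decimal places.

ln β = -0.062

Φ⁻¹(H) = Φ⁻¹(0.726) = 0.6008
Φ⁻¹(FA) = Φ⁻¹(0.313) = -0.4874
ln β = −½·[z(H)² − z(FA)²] = −0.5 × (0.3610 − 0.2376) = -0.0617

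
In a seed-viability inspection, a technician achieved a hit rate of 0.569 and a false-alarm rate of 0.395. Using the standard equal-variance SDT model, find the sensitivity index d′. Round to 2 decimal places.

Φ⁻¹(0.569) = 0.174, Φ⁻¹(0.395) = -0.266
d' = z(H) − z(FA) = 0.174 − (-0.266) = 0.440

d′ = 0.44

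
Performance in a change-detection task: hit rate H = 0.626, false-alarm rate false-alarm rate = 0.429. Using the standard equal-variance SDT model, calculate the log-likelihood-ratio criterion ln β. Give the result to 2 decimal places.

ln β = -0.04

z(H) = 0.321
z(FA) = -0.179
ln β = −½·[z(H)² − z(FA)²] = −0.5 × (0.103 − 0.032) = -0.0355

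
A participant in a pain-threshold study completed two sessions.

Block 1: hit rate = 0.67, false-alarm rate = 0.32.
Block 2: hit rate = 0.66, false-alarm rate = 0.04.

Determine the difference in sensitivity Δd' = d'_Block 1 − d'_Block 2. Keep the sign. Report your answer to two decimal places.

Δd' = -1.26

Block 1: z(0.67) = 0.440, z(0.32) = -0.468, d' = 0.908
Block 2: z(0.66) = 0.412, z(0.04) = -1.751, d' = 2.163
Δd' = d'_Block 1 − d'_Block 2 = 0.908 − 2.163 = -1.255
Block 2 has the higher sensitivity.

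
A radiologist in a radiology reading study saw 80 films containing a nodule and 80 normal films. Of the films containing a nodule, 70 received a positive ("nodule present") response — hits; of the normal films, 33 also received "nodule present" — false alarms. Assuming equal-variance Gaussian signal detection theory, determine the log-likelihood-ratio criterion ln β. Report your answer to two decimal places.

H = 70/80 = 0.8750
FA = 33/80 = 0.4125
z(H) = z(0.8750) = 1.150
z(FA) = z(0.4125) = -0.221
ln β = −½·[z(H)² − z(FA)²] = −0.5 × (1.323 − 0.049) = -0.637

ln β = -0.64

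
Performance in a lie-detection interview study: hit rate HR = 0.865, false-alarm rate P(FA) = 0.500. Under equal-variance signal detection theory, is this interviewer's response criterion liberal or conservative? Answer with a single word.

z(H) = 1.103, z(FA) = 0.000
c = −½·(z(H) + z(FA)) = -0.5515
c < 0 → liberal criterion (biased toward responding “yes”).

liberal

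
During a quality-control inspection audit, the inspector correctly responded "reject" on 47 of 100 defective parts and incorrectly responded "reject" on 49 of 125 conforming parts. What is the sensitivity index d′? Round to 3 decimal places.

d′ = 0.199

H = 47/100 = 0.4700
FA = 49/125 = 0.3920
Φ⁻¹(H) = -0.0753
Φ⁻¹(FA) = -0.2741
d' = z(H) − z(FA) = -0.0753 − (-0.2741) = 0.1988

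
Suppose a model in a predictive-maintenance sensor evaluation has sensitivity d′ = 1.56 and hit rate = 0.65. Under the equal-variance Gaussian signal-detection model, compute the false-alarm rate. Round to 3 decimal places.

false-alarm rate = 0.120

z(hit rate) = z(0.65) = 0.3853
z(FA) = z(H) − d' = 0.3853 − 1.56 = -1.1747
false-alarm rate = Φ(-1.1747) = 0.1201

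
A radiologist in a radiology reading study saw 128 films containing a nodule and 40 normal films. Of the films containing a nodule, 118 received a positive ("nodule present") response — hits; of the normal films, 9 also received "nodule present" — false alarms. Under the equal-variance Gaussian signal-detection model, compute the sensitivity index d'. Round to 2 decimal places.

d' = 2.17

H = 118/128 = 0.9219
FA = 9/40 = 0.2250
z(H) = z(0.9219) = 1.4180
z(FA) = z(0.2250) = -0.7554
d' = z(H) − z(FA) = 1.4180 − (-0.7554) = 2.1734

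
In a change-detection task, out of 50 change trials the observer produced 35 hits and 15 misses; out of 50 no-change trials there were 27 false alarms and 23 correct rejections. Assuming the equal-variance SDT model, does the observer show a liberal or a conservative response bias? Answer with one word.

z(H) = 0.524, z(FA) = 0.100
c = −½·(z(H) + z(FA)) = -0.312
c < 0 → liberal criterion (biased toward responding “yes”).

liberal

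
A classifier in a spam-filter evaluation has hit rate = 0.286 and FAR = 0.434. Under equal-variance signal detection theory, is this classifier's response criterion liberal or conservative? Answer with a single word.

z(H) = -0.565, z(FA) = -0.166
c = −½·(z(H) + z(FA)) = 0.3655
c > 0 → conservative criterion (biased toward responding “no”).

conservative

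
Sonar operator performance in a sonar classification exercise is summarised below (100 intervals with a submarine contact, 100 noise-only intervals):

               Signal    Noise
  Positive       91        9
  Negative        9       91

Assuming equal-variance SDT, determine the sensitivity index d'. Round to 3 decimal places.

H = 91/100 = 0.9100
FA = 9/100 = 0.0900
z(H) = 1.3408
z(FA) = -1.3408
d' = z(H) − z(FA) = 1.3408 − (-1.3408) = 2.6816

d' = 2.682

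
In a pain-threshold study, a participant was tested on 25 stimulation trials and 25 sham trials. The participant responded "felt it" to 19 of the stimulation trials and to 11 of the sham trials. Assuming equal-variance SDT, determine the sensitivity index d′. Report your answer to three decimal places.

d′ = 0.857

H = 19/25 = 0.7600
FA = 11/25 = 0.4400
z(H) = z(0.7600) = 0.7063
z(FA) = z(0.4400) = -0.1510
d' = z(H) − z(FA) = 0.7063 − (-0.1510) = 0.8573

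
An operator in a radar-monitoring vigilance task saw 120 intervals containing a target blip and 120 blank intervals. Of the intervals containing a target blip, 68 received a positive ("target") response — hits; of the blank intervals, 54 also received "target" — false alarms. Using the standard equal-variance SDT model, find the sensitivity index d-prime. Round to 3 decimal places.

d-prime = 0.294

H = 68/120 = 0.5667
FA = 54/120 = 0.4500
z(H) = z(0.5667) = 0.1680
z(FA) = z(0.4500) = -0.1257
d' = z(H) − z(FA) = 0.1680 − (-0.1257) = 0.2937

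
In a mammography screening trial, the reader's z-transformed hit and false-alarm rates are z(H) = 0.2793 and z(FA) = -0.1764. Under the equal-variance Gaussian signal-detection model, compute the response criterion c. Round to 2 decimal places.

c = -0.05

c = −½·[z(H) + z(FA)] = −½·(0.2793 + (-0.1764)) = -0.05145
c < 0: the reader has a liberal response bias.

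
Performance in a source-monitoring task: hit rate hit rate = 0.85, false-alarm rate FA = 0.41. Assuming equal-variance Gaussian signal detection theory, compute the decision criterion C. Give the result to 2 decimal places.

C = -0.40

z(H) = z(0.85) = 1.0364
z(FA) = z(0.41) = -0.2275
c = −½·[z(H) + z(FA)] = −0.5 × (1.0364 + (-0.2275)) = -0.40445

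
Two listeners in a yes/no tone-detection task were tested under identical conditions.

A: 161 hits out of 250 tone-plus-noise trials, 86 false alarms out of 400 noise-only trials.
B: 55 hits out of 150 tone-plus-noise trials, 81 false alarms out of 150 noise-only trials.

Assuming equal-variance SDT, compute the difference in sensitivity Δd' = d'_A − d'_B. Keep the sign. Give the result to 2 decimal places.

A: z(0.6440) = 0.369, z(0.2150) = -0.789, d' = 1.158
B: z(0.3667) = -0.341, z(0.5400) = 0.100, d' = -0.441
Δd' = d'_A − d'_B = 1.158 − (-0.441) = 1.599
A has the higher sensitivity.

Δd' = 1.60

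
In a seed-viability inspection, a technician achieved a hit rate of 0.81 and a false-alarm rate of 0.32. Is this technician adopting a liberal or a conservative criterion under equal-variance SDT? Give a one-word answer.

liberal

z(H) = 0.878, z(FA) = -0.468
c = −½·(z(H) + z(FA)) = -0.205
c < 0 → liberal criterion (biased toward responding “yes”).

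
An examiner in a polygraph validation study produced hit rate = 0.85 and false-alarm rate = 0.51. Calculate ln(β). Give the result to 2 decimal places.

Φ⁻¹(0.85) = 1.036, Φ⁻¹(0.51) = 0.025
ln β = −½·[z(H)² − z(FA)²] = −0.5 × (1.073 − 0.001) = -0.536

ln β = -0.54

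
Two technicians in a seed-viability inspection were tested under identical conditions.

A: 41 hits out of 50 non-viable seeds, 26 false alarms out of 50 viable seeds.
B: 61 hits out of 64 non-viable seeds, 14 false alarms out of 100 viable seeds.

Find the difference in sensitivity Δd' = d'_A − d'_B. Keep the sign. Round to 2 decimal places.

Δd' = -1.89

A: z(0.8200) = 0.915, z(0.5200) = 0.050, d' = 0.865
B: z(0.9531) = 1.676, z(0.1400) = -1.080, d' = 2.756
Δd' = d'_A − d'_B = 0.865 − 2.756 = -1.891
B has the higher sensitivity.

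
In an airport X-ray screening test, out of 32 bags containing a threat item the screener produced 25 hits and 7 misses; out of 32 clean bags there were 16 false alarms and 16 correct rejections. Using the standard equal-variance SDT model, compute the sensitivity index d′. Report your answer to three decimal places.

H = 25/32 = 0.7812
FA = 16/32 = 0.5000
z(H) = 0.7763
z(FA) = 0.0000
d' = z(H) − z(FA) = 0.7763 − 0.0000 = 0.7763

d′ = 0.776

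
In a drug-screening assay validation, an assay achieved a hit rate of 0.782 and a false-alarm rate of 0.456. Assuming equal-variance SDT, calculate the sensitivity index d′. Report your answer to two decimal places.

Φ⁻¹(H) = Φ⁻¹(0.782) = 0.779
Φ⁻¹(FA) = Φ⁻¹(0.456) = -0.111
d' = z(H) − z(FA) = 0.779 − (-0.111) = 0.890

d′ = 0.89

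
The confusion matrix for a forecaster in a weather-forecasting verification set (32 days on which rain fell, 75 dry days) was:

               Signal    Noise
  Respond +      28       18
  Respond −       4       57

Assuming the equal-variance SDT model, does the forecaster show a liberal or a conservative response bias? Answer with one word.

z(H) = 1.150, z(FA) = -0.706
c = −½·(z(H) + z(FA)) = -0.222
c < 0 → liberal criterion (biased toward responding “yes”).

liberal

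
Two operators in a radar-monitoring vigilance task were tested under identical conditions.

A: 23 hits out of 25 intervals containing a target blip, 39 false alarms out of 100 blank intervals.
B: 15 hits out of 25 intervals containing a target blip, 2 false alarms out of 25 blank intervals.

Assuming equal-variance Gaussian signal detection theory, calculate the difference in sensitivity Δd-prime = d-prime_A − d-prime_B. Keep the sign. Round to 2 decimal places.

A: z(0.9200) = 1.405, z(0.3900) = -0.279, d' = 1.684
B: z(0.6000) = 0.253, z(0.0800) = -1.405, d' = 1.658
Δd' = d'_A − d'_B = 1.684 − 1.658 = 0.026
A has the higher sensitivity.

Δd-prime = 0.03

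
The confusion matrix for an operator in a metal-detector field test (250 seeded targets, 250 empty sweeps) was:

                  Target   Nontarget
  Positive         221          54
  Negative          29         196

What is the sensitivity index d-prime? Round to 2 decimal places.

H = 221/250 = 0.8840
FA = 54/250 = 0.2160
Φ⁻¹(0.8840) = 1.195, Φ⁻¹(0.2160) = -0.786
d' = z(H) − z(FA) = 1.195 − (-0.786) = 1.981

d-prime = 1.98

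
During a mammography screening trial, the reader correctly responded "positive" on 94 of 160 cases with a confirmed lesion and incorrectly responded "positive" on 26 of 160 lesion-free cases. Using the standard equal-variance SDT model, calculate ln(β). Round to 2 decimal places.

ln β = 0.46

H = 94/160 = 0.5875
FA = 26/160 = 0.1625
z(H) = z(0.5875) = 0.221
z(FA) = z(0.1625) = -0.984
ln β = −½·[z(H)² − z(FA)²] = −0.5 × (0.049 − 0.968) = 0.4595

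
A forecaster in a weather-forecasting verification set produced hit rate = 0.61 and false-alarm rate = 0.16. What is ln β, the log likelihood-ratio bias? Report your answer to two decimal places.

ln β = 0.46

z(H) = z(0.61) = 0.279
z(FA) = z(0.16) = -0.994
ln β = −½·[z(H)² − z(FA)²] = −0.5 × (0.078 − 0.988) = 0.455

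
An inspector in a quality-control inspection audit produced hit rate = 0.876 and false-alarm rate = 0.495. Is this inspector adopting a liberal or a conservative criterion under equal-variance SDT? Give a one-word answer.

liberal

z(H) = 1.155, z(FA) = -0.013
c = −½·(z(H) + z(FA)) = -0.571
c < 0 → liberal criterion (biased toward responding “yes”).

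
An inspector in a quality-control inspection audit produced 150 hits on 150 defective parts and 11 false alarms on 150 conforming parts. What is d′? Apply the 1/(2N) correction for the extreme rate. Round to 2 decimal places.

The hit rate is 150/150 = 1, so apply the 1/(2N) correction: H → 1 − 1/(2·150) = 0.99667.
z(H) = z(0.99667) = 2.713
z(FA) = z(0.07333) = -1.451
d' = 2.713 − (-1.451) = 4.164

d′ = 4.16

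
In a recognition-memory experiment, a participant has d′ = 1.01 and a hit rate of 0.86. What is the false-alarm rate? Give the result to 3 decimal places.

false-alarm rate = 0.528

z(hit rate) = z(0.86) = 1.0803
z(FA) = z(H) − d' = 1.0803 − 1.01 = 0.0703
false-alarm rate = Φ(0.0703) = 0.5280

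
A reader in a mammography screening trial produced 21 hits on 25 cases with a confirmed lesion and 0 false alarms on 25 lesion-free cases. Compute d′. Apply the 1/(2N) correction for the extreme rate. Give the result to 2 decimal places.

The false-alarm rate is 0/25 = 0, so apply the 1/(2N) correction: FA → 1/(2·25) = 0.02000.
z(H) = z(0.84000) = 0.994
z(FA) = z(0.02000) = -2.054
d' = 0.994 − (-2.054) = 3.048

d′ = 3.05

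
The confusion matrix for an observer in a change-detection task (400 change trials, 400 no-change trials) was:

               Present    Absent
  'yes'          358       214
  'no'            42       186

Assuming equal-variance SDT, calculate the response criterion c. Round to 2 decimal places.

c = -0.67

H = 358/400 = 0.8950
FA = 214/400 = 0.5350
z(H) = z(0.8950) = 1.254
z(FA) = z(0.5350) = 0.088
c = −½·[z(H) + z(FA)] = −0.5 × (1.254 + 0.088) = -0.671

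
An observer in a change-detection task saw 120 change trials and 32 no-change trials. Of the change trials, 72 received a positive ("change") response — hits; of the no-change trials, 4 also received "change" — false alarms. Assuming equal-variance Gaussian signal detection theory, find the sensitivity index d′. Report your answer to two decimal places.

d′ = 1.40

H = 72/120 = 0.6000
FA = 4/32 = 0.1250
z(0.6000) = 0.2533, z(0.1250) = -1.1503
d' = z(H) − z(FA) = 0.2533 − (-1.1503) = 1.4036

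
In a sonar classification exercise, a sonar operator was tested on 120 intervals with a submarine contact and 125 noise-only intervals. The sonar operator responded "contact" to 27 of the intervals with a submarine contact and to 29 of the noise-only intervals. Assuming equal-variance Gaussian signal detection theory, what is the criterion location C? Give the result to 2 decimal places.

C = 0.74

H = 27/120 = 0.2250
FA = 29/125 = 0.2320
z(H) = -0.755
z(FA) = -0.732
c = −½·[z(H) + z(FA)] = −0.5 × (-0.755 + (-0.732)) = 0.7435
c > 0: the sonar operator has a conservative response bias.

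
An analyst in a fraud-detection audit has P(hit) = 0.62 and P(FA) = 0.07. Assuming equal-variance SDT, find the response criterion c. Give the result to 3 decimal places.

Φ⁻¹(H) = 0.3055
Φ⁻¹(FA) = -1.4758
c = −½·[z(H) + z(FA)] = −0.5 × (0.3055 + (-1.4758)) = 0.58515

c = 0.585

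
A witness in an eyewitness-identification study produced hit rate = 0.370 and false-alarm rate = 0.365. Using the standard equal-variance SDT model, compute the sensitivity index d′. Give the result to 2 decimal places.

z(0.370) = -0.3319, z(0.365) = -0.3451
d' = z(H) − z(FA) = -0.3319 − (-0.3451) = 0.0132

d′ = 0.01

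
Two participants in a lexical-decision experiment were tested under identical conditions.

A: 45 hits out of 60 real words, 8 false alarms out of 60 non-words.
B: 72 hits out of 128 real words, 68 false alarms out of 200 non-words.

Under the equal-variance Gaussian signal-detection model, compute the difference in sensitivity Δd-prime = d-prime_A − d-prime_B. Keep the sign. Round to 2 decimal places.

Δd-prime = 1.22

A: z(0.7500) = 0.674, z(0.1333) = -1.111, d' = 1.785
B: z(0.5625) = 0.157, z(0.3400) = -0.412, d' = 0.569
Δd' = d'_A − d'_B = 1.785 − 0.569 = 1.216
A has the higher sensitivity.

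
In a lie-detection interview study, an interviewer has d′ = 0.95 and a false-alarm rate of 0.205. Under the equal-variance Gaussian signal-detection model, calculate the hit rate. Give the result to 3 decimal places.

hit rate = 0.550

z(false-alarm rate) = z(0.205) = -0.8239
z(H) = z(FA) + d' = -0.8239 + 0.95 = 0.1261
hit rate = Φ(0.1261) = 0.5502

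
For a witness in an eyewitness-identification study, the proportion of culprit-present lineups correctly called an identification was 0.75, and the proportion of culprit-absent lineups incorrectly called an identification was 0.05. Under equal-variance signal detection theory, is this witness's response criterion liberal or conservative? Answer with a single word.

conservative

z(H) = 0.674, z(FA) = -1.645
c = −½·(z(H) + z(FA)) = 0.4855
c > 0 → conservative criterion (biased toward responding “no”).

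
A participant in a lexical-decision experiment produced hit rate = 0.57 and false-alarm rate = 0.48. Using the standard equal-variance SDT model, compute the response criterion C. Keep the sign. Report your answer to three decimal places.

z(H) = 0.1764
z(FA) = -0.0502
c = −½·[z(H) + z(FA)] = −0.5 × (0.1764 + (-0.0502)) = -0.0631
c < 0: the participant has a liberal response bias.

C = -0.063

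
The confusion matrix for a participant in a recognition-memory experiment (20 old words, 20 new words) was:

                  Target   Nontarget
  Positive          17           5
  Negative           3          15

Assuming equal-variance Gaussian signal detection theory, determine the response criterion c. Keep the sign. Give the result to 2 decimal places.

c = -0.18

H = 17/20 = 0.8500
FA = 5/20 = 0.2500
Φ⁻¹(H) = 1.0364
Φ⁻¹(FA) = -0.6745
c = −½·[z(H) + z(FA)] = −0.5 × (1.0364 + (-0.6745)) = -0.18095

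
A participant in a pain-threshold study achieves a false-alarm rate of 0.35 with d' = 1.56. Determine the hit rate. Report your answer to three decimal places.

hit rate = 0.880

z(false-alarm rate) = z(0.35) = -0.3853
z(H) = z(FA) + d' = -0.3853 + 1.56 = 1.1747
hit rate = Φ(1.1747) = 0.8799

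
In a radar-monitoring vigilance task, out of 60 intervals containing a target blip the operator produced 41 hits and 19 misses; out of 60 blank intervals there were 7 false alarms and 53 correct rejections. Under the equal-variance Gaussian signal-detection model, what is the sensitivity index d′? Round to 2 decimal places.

d′ = 1.67

H = 41/60 = 0.6833
FA = 7/60 = 0.1167
Φ⁻¹(H) = Φ⁻¹(0.6833) = 0.477
Φ⁻¹(FA) = Φ⁻¹(0.1167) = -1.192
d' = z(H) − z(FA) = 0.477 − (-1.192) = 1.669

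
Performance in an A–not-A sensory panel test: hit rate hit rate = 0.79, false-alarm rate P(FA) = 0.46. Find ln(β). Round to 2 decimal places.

ln β = -0.32

z(H) = z(0.79) = 0.806
z(FA) = z(0.46) = -0.100
ln β = −½·[z(H)² − z(FA)²] = −0.5 × (0.650 − 0.010) = -0.320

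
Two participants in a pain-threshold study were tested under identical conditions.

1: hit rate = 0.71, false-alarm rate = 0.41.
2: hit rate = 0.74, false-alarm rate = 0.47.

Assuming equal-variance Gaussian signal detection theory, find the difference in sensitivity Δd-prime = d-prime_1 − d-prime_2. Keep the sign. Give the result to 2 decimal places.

1: z(0.71) = 0.553, z(0.41) = -0.228, d' = 0.781
2: z(0.74) = 0.643, z(0.47) = -0.075, d' = 0.718
Δd' = d'_1 − d'_2 = 0.781 − 0.718 = 0.063
1 has the higher sensitivity.

Δd-prime = 0.06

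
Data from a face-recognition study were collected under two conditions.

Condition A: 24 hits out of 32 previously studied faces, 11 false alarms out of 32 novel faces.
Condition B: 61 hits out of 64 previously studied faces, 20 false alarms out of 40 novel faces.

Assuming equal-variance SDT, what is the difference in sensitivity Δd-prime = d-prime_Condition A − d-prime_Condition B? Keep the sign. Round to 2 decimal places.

Condition A: z(0.7500) = 0.674, z(0.3438) = -0.402, d' = 1.076
Condition B: z(0.9531) = 1.676, z(0.5000) = 0.000, d' = 1.676
Δd' = d'_Condition A − d'_Condition B = 1.076 − 1.676 = -0.600
Condition B has the higher sensitivity.

Δd-prime = -0.60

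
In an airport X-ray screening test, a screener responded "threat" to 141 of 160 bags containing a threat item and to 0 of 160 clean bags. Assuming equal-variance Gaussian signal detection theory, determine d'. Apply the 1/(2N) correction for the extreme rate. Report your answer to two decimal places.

The false-alarm rate is 0/160 = 0, so apply the 1/(2N) correction: FA → 1/(2·160) = 0.00313.
z(H) = z(0.88125) = 1.181
z(FA) = z(0.00313) = -2.734
d' = 1.181 − (-2.734) = 3.915

d' = 3.92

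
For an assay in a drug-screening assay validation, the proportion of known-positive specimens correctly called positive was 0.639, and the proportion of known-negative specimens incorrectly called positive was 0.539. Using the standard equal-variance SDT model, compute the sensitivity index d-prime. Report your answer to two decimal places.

z(0.639) = 0.3558, z(0.539) = 0.0979
d' = z(H) − z(FA) = 0.3558 − 0.0979 = 0.2579

d-prime = 0.26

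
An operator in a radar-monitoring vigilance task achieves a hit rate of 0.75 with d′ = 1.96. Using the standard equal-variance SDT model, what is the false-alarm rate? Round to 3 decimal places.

false-alarm rate = 0.099

z(hit rate) = z(0.75) = 0.6745
z(FA) = z(H) − d' = 0.6745 − 1.96 = -1.2855
false-alarm rate = Φ(-1.2855) = 0.0993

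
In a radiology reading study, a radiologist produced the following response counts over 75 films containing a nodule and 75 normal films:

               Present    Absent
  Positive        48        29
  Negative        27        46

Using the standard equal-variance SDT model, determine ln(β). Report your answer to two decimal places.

ln β = -0.02

H = 48/75 = 0.6400
FA = 29/75 = 0.3867
z(H) = 0.358
z(FA) = -0.288
ln β = −½·[z(H)² − z(FA)²] = −0.5 × (0.128 − 0.083) = -0.0225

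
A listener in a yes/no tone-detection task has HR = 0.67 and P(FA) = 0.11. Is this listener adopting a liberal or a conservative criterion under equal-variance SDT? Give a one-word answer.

conservative

z(H) = 0.440, z(FA) = -1.227
c = −½·(z(H) + z(FA)) = 0.3935
c > 0 → conservative criterion (biased toward responding “no”).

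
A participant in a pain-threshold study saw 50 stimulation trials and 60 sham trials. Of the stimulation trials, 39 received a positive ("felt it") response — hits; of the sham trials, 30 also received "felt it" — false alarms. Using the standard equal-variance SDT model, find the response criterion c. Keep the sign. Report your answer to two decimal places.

H = 39/50 = 0.7800
FA = 30/60 = 0.5000
z(H) = z(0.7800) = 0.772
z(FA) = z(0.5000) = 0.000
c = −½·[z(H) + z(FA)] = −0.5 × (0.772 + 0.000) = -0.386
c < 0: the participant has a liberal response bias.

c = -0.39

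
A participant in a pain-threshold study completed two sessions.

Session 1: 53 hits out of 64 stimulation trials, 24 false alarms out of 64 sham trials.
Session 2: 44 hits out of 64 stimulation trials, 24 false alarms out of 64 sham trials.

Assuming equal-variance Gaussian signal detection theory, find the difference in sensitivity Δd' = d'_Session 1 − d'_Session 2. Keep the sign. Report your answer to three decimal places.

Session 1: z(0.8281) = 0.9467, z(0.3750) = -0.3186, d' = 1.2653
Session 2: z(0.6875) = 0.4888, z(0.3750) = -0.3186, d' = 0.8074
Δd' = d'_Session 1 − d'_Session 2 = 1.2653 − 0.8074 = 0.4579
Session 1 has the higher sensitivity.

Δd' = 0.458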